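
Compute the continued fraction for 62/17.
[3; 1, 1, 1, 5]

Euclidean algorithm steps:
62 = 3 × 17 + 11
17 = 1 × 11 + 6
11 = 1 × 6 + 5
6 = 1 × 5 + 1
5 = 5 × 1 + 0
Continued fraction: [3; 1, 1, 1, 5]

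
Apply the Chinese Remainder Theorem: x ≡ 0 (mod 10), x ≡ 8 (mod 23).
100

Using Chinese Remainder Theorem:
M = 10 × 23 = 230
M1 = 23, M2 = 10
y1 = 23^(-1) mod 10 = 7
y2 = 10^(-1) mod 23 = 7
x = (0×23×7 + 8×10×7) mod 230 = 100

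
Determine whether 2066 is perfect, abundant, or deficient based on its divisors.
deficient

Proper divisors of 2066: sum = 1 + 2 + 1033 = 1036
Since 1036 < 2066, 2066 is deficient.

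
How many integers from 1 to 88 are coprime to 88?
40

88 = 2^3 × 11
φ(n) = n × ∏(1 - 1/p) for each prime p dividing n
φ(88) = 88 × (1 - 1/2) × (1 - 1/11) = 40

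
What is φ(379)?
378

379 = 379
φ(n) = n × ∏(1 - 1/p) for each prime p dividing n
φ(379) = 379 × (1 - 1/379) = 378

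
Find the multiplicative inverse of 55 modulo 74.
35

gcd(55, 74) = 1, so the inverse exists.
Extended Euclidean algorithm on (74, 55):
74 = 1 × 55 + 19  ⟹  19 = (1)·74 + (-1)·55
55 = 2 × 19 + 17  ⟹  17 = (-2)·74 + (3)·55
19 = 1 × 17 + 2  ⟹  2 = (3)·74 + (-4)·55
17 = 8 × 2 + 1  ⟹  1 = (-26)·74 + (35)·55
So (35)·55 ≡ 1 (mod 74), i.e. 55^(-1) ≡ 35 (mod 74).
Check: 55 × 35 = 1925 ≡ 1 (mod 74)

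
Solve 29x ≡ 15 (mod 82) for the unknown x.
x ≡ 9 (mod 82)

gcd(29, 82) = 1, which divides 15, so solutions exist.
Find 29^(-1) mod 82 by the extended Euclidean algorithm:
82 = 2 × 29 + 24  ⟹  24 = (1)·82 + (-2)·29
29 = 1 × 24 + 5  ⟹  5 = (-1)·82 + (3)·29
24 = 4 × 5 + 4  ⟹  4 = (5)·82 + (-14)·29
5 = 1 × 4 + 1  ⟹  1 = (-6)·82 + (17)·29
So (17)·29 ≡ 1 (mod 82), i.e. 29^(-1) ≡ 17 (mod 82).
x ≡ 17 × 15 = 255 ≡ 9 (mod 82).
Check: 29 × 9 = 261 ≡ 15 (mod 82).
Unique solution: x ≡ 9 (mod 82)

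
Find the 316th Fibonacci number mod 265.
32

Matrix identity: Q^n = [[F_(n+1), F_n], [F_n, F_(n-1)]] with Q = [[1,1],[1,0]].
n = 316 = 100111100₂. Square-and-multiply, entries mod 265:
Q^1 = [[1,1],[1,0]]
Q^2 = (Q^1)² = [[2,1],[1,1]]
Q^4 = (Q^2)² = [[5,3],[3,2]]
Q^9 = (Q^4)²·Q = [[55,34],[34,21]]
Q^19 = (Q^9)²·Q = [[140,206],[206,199]]
Q^39 = (Q^19)²·Q = [[165,26],[26,139]]
Q^79 = (Q^39)²·Q = [[30,76],[76,219]]
Q^158 = (Q^79)² = [[51,109],[109,207]]
Q^316 = (Q^158)² = [[172,32],[32,140]]
F_316 mod 265 = Q^316[0][1] = 32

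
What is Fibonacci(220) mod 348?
171

Matrix identity: Q^n = [[F_(n+1), F_n], [F_n, F_(n-1)]] with Q = [[1,1],[1,0]].
n = 220 = 11011100₂. Square-and-multiply, entries mod 348:
Q^1 = [[1,1],[1,0]]
Q^3 = (Q^1)²·Q = [[3,2],[2,1]]
Q^6 = (Q^3)² = [[13,8],[8,5]]
Q^13 = (Q^6)²·Q = [[29,233],[233,144]]
Q^27 = (Q^13)²·Q = [[87,146],[146,289]]
Q^55 = (Q^27)²·Q = [[261,1],[1,260]]
Q^110 = (Q^55)² = [[262,173],[173,89]]
Q^220 = (Q^110)² = [[89,171],[171,266]]
F_220 mod 348 = Q^220[0][1] = 171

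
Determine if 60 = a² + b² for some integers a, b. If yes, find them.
Not possible

Factorization: 60 = 2^2 × 3 × 5
By Fermat: n is sum of two squares iff every prime p ≡ 3 (mod 4) appears to even power.
Prime(s) ≡ 3 (mod 4) with odd exponent: [(3, 1)]
Therefore 60 cannot be expressed as a² + b².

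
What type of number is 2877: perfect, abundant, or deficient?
deficient

Proper divisors of 2877: sum = 1 + 3 + 7 + 21 + 137 + 411 + 959 = 1539
Since 1539 < 2877, 2877 is deficient.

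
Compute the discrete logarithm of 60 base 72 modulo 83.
23

Baby-step giant-step with step n = ⌈√83⌉ = 10.
Baby steps 72^j mod 83 (j:value) for j=0..9: 0:1, 1:72, 2:38, 3:80, 4:33, 5:52, 6:9, 7:67, 8:10, 9:56.
Giant-step multiplier: 72^(-10) ≡ 72^(82-10) = 72^72 ≡ 64 (mod 83).
Giant steps γ_i = 60·64^i mod 83: γ_0=60, γ_1=22, γ_2=80 (in table at j=3).
x = i·n + j = 2·10 + 3 = 23.
Check: 72^23 ≡ 60 (mod 83).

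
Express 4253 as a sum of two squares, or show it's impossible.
38² + 53² (a=38, b=53)

Factorization: 4253 = 4253
By Fermat: n is sum of two squares iff every prime p ≡ 3 (mod 4) appears to even power.
All primes ≡ 3 (mod 4) appear to even power.
Search a = 0, 1, 2, … for 4253 - a² a perfect square: first hit at a = 38: 4253 - 1444 = 2809 = 53².
4253 = 38² + 53² = 1444 + 2809 ✓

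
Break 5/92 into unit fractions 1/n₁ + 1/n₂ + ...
1/19 + 1/583 + 1/1019084

Greedy algorithm:
5/92: ceiling(92/5) = 19, use 1/19
3/1748: ceiling(1748/3) = 583, use 1/583
1/1019084: ceiling(1019084/1) = 1019084, use 1/1019084
Result: 5/92 = 1/19 + 1/583 + 1/1019084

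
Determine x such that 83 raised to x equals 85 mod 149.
56

Baby-step giant-step with step n = ⌈√149⌉ = 13.
Baby steps 83^j mod 149 (j:value) for j=0..12: 0:1, 1:83, 2:35, 3:74, 4:33, 5:57, 6:112, 7:58, 8:46, 9:93, 10:120, 11:126, 12:28.
Giant-step multiplier: 83^(-13) ≡ 83^(148-13) = 83^135 ≡ 72 (mod 149).
Giant steps γ_i = 85·72^i mod 149: γ_0=85, γ_1=11, γ_2=47, γ_3=106, γ_4=33 (in table at j=4).
x = i·n + j = 4·13 + 4 = 56.
Check: 83^56 ≡ 85 (mod 149).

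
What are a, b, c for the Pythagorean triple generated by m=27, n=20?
(329, 1080, 1129)

Euclid's formula: a = m² - n², b = 2mn, c = m² + n²
m = 27, n = 20
a = 27² - 20² = 729 - 400 = 329
b = 2 × 27 × 20 = 1080
c = 27² + 20² = 729 + 400 = 1129
Verification: 329² + 1080² = 108241 + 1166400 = 1274641 = 1129² ✓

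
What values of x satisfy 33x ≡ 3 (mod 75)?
x ≡ 16 (mod 25)

gcd(33, 75) = 3, which divides 3, so solutions exist.
Divide through by 3: 11x ≡ 1 (mod 25).
Find 11^(-1) mod 25 by the extended Euclidean algorithm:
25 = 2 × 11 + 3  ⟹  3 = (1)·25 + (-2)·11
11 = 3 × 3 + 2  ⟹  2 = (-3)·25 + (7)·11
3 = 1 × 2 + 1  ⟹  1 = (4)·25 + (-9)·11
So (-9)·11 ≡ 1 (mod 25), i.e. 11^(-1) ≡ -9 ≡ 16 (mod 25).
x ≡ 16 × 1 = 16 ≡ 16 (mod 25).
Check: 33 × 16 = 528 ≡ 3 (mod 75).
x ≡ 16 (mod 25), giving 3 solutions mod 75.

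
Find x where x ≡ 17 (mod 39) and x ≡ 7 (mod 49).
56

Using Chinese Remainder Theorem:
M = 39 × 49 = 1911
M1 = 49, M2 = 39
y1 = 49^(-1) mod 39 = 4
y2 = 39^(-1) mod 49 = 44
x = (17×49×4 + 7×39×44) mod 1911 = 56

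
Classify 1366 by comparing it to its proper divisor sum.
deficient

Proper divisors of 1366: sum = 1 + 2 + 683 = 686
Since 686 < 1366, 1366 is deficient.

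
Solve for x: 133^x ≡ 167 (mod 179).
133

Baby-step giant-step with step n = ⌈√179⌉ = 14.
Baby steps 133^j mod 179 (j:value) for j=0..13: 0:1, 1:133, 2:147, 3:40, 4:129, 5:152, 6:168, 7:148, 8:173, 9:97, 10:13, 11:118, 12:121, 13:162.
Giant-step multiplier: 133^(-14) ≡ 133^(178-14) = 133^164 ≡ 19 (mod 179).
Giant steps γ_i = 167·19^i mod 179: γ_0=167, γ_1=130, γ_2=143, γ_3=32, γ_4=71, γ_5=96, γ_6=34, γ_7=109, γ_8=102, γ_9=148 (in table at j=7).
x = i·n + j = 9·14 + 7 = 133.
Check: 133^133 ≡ 167 (mod 179).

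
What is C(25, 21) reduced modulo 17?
2

Using Lucas' theorem:
Write n=25 and k=21 in base 17:
n in base 17: [1, 8]
k in base 17: [1, 4]
C(25,21) mod 17 = ∏ C(n_i, k_i) mod 17
Digit binomials (mod 17): C(1,1) = 1; C(8,4) = 70 ≡ 2
Product: 1 × 2 = 2 ≡ 2 (mod 17)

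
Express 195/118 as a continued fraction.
[1; 1, 1, 1, 7, 5]

Euclidean algorithm steps:
195 = 1 × 118 + 77
118 = 1 × 77 + 41
77 = 1 × 41 + 36
41 = 1 × 36 + 5
36 = 7 × 5 + 1
5 = 5 × 1 + 0
Continued fraction: [1; 1, 1, 1, 7, 5]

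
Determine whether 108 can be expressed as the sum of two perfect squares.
Not possible

Factorization: 108 = 2^2 × 3^3
By Fermat: n is sum of two squares iff every prime p ≡ 3 (mod 4) appears to even power.
Prime(s) ≡ 3 (mod 4) with odd exponent: [(3, 3)]
Therefore 108 cannot be expressed as a² + b².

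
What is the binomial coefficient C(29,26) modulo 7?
0

Using Lucas' theorem:
Write n=29 and k=26 in base 7:
n in base 7: [4, 1]
k in base 7: [3, 5]
C(29,26) mod 7 = ∏ C(n_i, k_i) mod 7
Digit binomials (mod 7): C(4,3) = 4; C(1,5) = 0 (k_i > n_i)
Product: 4 × 0 = 0 ≡ 0 (mod 7)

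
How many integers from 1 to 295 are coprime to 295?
232

295 = 5 × 59
φ(n) = n × ∏(1 - 1/p) for each prime p dividing n
φ(295) = 295 × (1 - 1/5) × (1 - 1/59) = 232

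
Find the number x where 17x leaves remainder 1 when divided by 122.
79

gcd(17, 122) = 1, so the inverse exists.
Extended Euclidean algorithm on (122, 17):
122 = 7 × 17 + 3  ⟹  3 = (1)·122 + (-7)·17
17 = 5 × 3 + 2  ⟹  2 = (-5)·122 + (36)·17
3 = 1 × 2 + 1  ⟹  1 = (6)·122 + (-43)·17
So (-43)·17 ≡ 1 (mod 122), i.e. 17^(-1) ≡ -43 ≡ 79 (mod 122).
Check: 17 × 79 = 1343 ≡ 1 (mod 122)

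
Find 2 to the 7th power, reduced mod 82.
46

Repeated squaring. Binary of 7 = 111.
2^1 ≡ 2 (mod 82); 2^2 ≡ 4 (mod 82); 2^4 ≡ 16 (mod 82)
2^7 = 2^1 × 2^2 × 2^4 ≡ 46 (mod 82)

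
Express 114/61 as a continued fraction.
[1; 1, 6, 1, 1, 1, 2]

Euclidean algorithm steps:
114 = 1 × 61 + 53
61 = 1 × 53 + 8
53 = 6 × 8 + 5
8 = 1 × 5 + 3
5 = 1 × 3 + 2
3 = 1 × 2 + 1
2 = 2 × 1 + 0
Continued fraction: [1; 1, 6, 1, 1, 1, 2]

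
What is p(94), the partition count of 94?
92669720

p(n) counts ways to write n as a sum of positive integers (order ignored).
Euler's pentagonal recurrence: p(k) = p(k-1) + p(k-2) - p(k-5) - p(k-7) + p(k-12) + p(k-15) - ... (offsets j(3j∓1)/2, signs ++--, p(0)=1, p(<0)=0).
DP table for k = 0..93: p(0)=1, p(1)=1, p(2)=2, p(3)=3, p(4)=5, p(5)=7, p(6)=11, p(7)=15, p(8)=22, p(9)=30, p(10)=42, p(11)=56, p(12)=77, p(13)=101, p(14)=135, p(15)=176, p(16)=231, p(17)=297, p(18)=385, p(19)=490, p(20)=627, p(21)=792, p(22)=1002, p(23)=1255, p(24)=1575, p(25)=1958, p(26)=2436, p(27)=3010, p(28)=3718, p(29)=4565, p(30)=5604, p(31)=6842, p(32)=8349, p(33)=10143, p(34)=12310, p(35)=14883, p(36)=17977, p(37)=21637, p(38)=26015, p(39)=31185, p(40)=37338, p(41)=44583, p(42)=53174, p(43)=63261, p(44)=75175, p(45)=89134, p(46)=105558, p(47)=124754, p(48)=147273, p(49)=173525, p(50)=204226, p(51)=239943, p(52)=281589, p(53)=329931, p(54)=386155, p(55)=451276, p(56)=526823, p(57)=614154, p(58)=715220, p(59)=831820, p(60)=966467, p(61)=1121505, p(62)=1300156, p(63)=1505499, p(64)=1741630, p(65)=2012558, p(66)=2323520, p(67)=2679689, p(68)=3087735, p(69)=3554345, p(70)=4087968, p(71)=4697205, p(72)=5392783, p(73)=6185689, p(74)=7089500, p(75)=8118264, p(76)=9289091, p(77)=10619863, p(78)=12132164, p(79)=13848650, p(80)=15796476, p(81)=18004327, p(82)=20506255, p(83)=23338469, p(84)=26543660, p(85)=30167357, p(86)=34262962, p(87)=38887673, p(88)=44108109, p(89)=49995925, p(90)=56634173, p(91)=64112359, p(92)=72533807, p(93)=82010177.
Final step: p(94) = p(93) + p(92) - p(89) - p(87) + p(82) + p(79) - p(72) - p(68) + p(59) + p(54) - p(43) - p(37) + p(24) + p(17) - p(2)
= 82010177 + 72533807 - 49995925 - 38887673 + 20506255 + 13848650 - 5392783 - 3087735 + 831820 + 386155 - 63261 - 21637 + 1575 + 297 - 2
= 92669720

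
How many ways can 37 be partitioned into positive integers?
21637

p(n) counts ways to write n as a sum of positive integers (order ignored).
Euler's pentagonal recurrence: p(k) = p(k-1) + p(k-2) - p(k-5) - p(k-7) + p(k-12) + p(k-15) - ... (offsets j(3j∓1)/2, signs ++--, p(0)=1, p(<0)=0).
DP table for k = 0..36: p(0)=1, p(1)=1, p(2)=2, p(3)=3, p(4)=5, p(5)=7, p(6)=11, p(7)=15, p(8)=22, p(9)=30, p(10)=42, p(11)=56, p(12)=77, p(13)=101, p(14)=135, p(15)=176, p(16)=231, p(17)=297, p(18)=385, p(19)=490, p(20)=627, p(21)=792, p(22)=1002, p(23)=1255, p(24)=1575, p(25)=1958, p(26)=2436, p(27)=3010, p(28)=3718, p(29)=4565, p(30)=5604, p(31)=6842, p(32)=8349, p(33)=10143, p(34)=12310, p(35)=14883, p(36)=17977.
Final step: p(37) = p(36) + p(35) - p(32) - p(30) + p(25) + p(22) - p(15) - p(11) + p(2)
= 17977 + 14883 - 8349 - 5604 + 1958 + 1002 - 176 - 56 + 2
= 21637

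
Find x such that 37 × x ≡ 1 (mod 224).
109

gcd(37, 224) = 1, so the inverse exists.
Extended Euclidean algorithm on (224, 37):
224 = 6 × 37 + 2  ⟹  2 = (1)·224 + (-6)·37
37 = 18 × 2 + 1  ⟹  1 = (-18)·224 + (109)·37
So (109)·37 ≡ 1 (mod 224), i.e. 37^(-1) ≡ 109 (mod 224).
Check: 37 × 109 = 4033 ≡ 1 (mod 224)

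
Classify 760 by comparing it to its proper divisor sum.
abundant

Proper divisors of 760: sum = 1 + 2 + 4 + 5 + 8 + 10 + 19 + 20 + 38 + 40 + 76 + 95 + 152 + 190 + 380 = 1040
Since 1040 > 760, 760 is abundant.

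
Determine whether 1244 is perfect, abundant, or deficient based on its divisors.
deficient

Proper divisors of 1244: sum = 1 + 2 + 4 + 311 + 622 = 940
Since 940 < 1244, 1244 is deficient.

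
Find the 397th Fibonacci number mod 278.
207

Matrix identity: Q^n = [[F_(n+1), F_n], [F_n, F_(n-1)]] with Q = [[1,1],[1,0]].
n = 397 = 110001101₂. Square-and-multiply, entries mod 278:
Q^1 = [[1,1],[1,0]]
Q^3 = (Q^1)²·Q = [[3,2],[2,1]]
Q^6 = (Q^3)² = [[13,8],[8,5]]
Q^12 = (Q^6)² = [[233,144],[144,89]]
Q^24 = (Q^12)² = [[243,220],[220,23]]
Q^49 = (Q^24)²·Q = [[3,141],[141,140]]
Q^99 = (Q^49)²·Q = [[21,152],[152,147]]
Q^198 = (Q^99)² = [[193,238],[238,233]]
Q^397 = (Q^198)²·Q = [[125,207],[207,196]]
F_397 mod 278 = Q^397[0][1] = 207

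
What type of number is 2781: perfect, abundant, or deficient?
deficient

Proper divisors of 2781: sum = 1 + 3 + 9 + 27 + 103 + 309 + 927 = 1379
Since 1379 < 2781, 2781 is deficient.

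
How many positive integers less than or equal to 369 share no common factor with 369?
240

369 = 3^2 × 41
φ(n) = n × ∏(1 - 1/p) for each prime p dividing n
φ(369) = 369 × (1 - 1/3) × (1 - 1/41) = 240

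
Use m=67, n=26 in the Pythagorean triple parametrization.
(3813, 3484, 5165)

Euclid's formula: a = m² - n², b = 2mn, c = m² + n²
m = 67, n = 26
a = 67² - 26² = 4489 - 676 = 3813
b = 2 × 67 × 26 = 3484
c = 67² + 26² = 4489 + 676 = 5165
Verification: 3813² + 3484² = 14538969 + 12138256 = 26677225 = 5165² ✓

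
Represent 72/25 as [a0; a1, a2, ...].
[2; 1, 7, 3]

Euclidean algorithm steps:
72 = 2 × 25 + 22
25 = 1 × 22 + 3
22 = 7 × 3 + 1
3 = 3 × 1 + 0
Continued fraction: [2; 1, 7, 3]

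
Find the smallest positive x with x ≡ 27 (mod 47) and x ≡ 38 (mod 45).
1343

Using Chinese Remainder Theorem:
M = 47 × 45 = 2115
M1 = 45, M2 = 47
y1 = 45^(-1) mod 47 = 23
y2 = 47^(-1) mod 45 = 23
x = (27×45×23 + 38×47×23) mod 2115 = 1343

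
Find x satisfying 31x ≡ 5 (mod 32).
x ≡ 27 (mod 32)

gcd(31, 32) = 1, which divides 5, so solutions exist.
Find 31^(-1) mod 32 by the extended Euclidean algorithm:
32 = 1 × 31 + 1  ⟹  1 = (1)·32 + (-1)·31
So (-1)·31 ≡ 1 (mod 32), i.e. 31^(-1) ≡ -1 ≡ 31 (mod 32).
x ≡ 31 × 5 = 155 ≡ 27 (mod 32).
Check: 31 × 27 = 837 ≡ 5 (mod 32).
Unique solution: x ≡ 27 (mod 32)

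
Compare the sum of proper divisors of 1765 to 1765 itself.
deficient

Proper divisors of 1765: sum = 1 + 5 + 353 = 359
Since 359 < 1765, 1765 is deficient.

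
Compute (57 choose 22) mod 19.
0

Using Lucas' theorem:
Write n=57 and k=22 in base 19:
n in base 19: [3, 0]
k in base 19: [1, 3]
C(57,22) mod 19 = ∏ C(n_i, k_i) mod 19
Digit binomials (mod 19): C(3,1) = 3; C(0,3) = 0 (k_i > n_i)
Product: 3 × 0 = 0 ≡ 0 (mod 19)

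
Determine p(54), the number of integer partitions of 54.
386155

p(n) counts ways to write n as a sum of positive integers (order ignored).
Euler's pentagonal recurrence: p(k) = p(k-1) + p(k-2) - p(k-5) - p(k-7) + p(k-12) + p(k-15) - ... (offsets j(3j∓1)/2, signs ++--, p(0)=1, p(<0)=0).
DP table for k = 0..53: p(0)=1, p(1)=1, p(2)=2, p(3)=3, p(4)=5, p(5)=7, p(6)=11, p(7)=15, p(8)=22, p(9)=30, p(10)=42, p(11)=56, p(12)=77, p(13)=101, p(14)=135, p(15)=176, p(16)=231, p(17)=297, p(18)=385, p(19)=490, p(20)=627, p(21)=792, p(22)=1002, p(23)=1255, p(24)=1575, p(25)=1958, p(26)=2436, p(27)=3010, p(28)=3718, p(29)=4565, p(30)=5604, p(31)=6842, p(32)=8349, p(33)=10143, p(34)=12310, p(35)=14883, p(36)=17977, p(37)=21637, p(38)=26015, p(39)=31185, p(40)=37338, p(41)=44583, p(42)=53174, p(43)=63261, p(44)=75175, p(45)=89134, p(46)=105558, p(47)=124754, p(48)=147273, p(49)=173525, p(50)=204226, p(51)=239943, p(52)=281589, p(53)=329931.
Final step: p(54) = p(53) + p(52) - p(49) - p(47) + p(42) + p(39) - p(32) - p(28) + p(19) + p(14) - p(3)
= 329931 + 281589 - 173525 - 124754 + 53174 + 31185 - 8349 - 3718 + 490 + 135 - 3
= 386155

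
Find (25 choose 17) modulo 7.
5

Using Lucas' theorem:
Write n=25 and k=17 in base 7:
n in base 7: [3, 4]
k in base 7: [2, 3]
C(25,17) mod 7 = ∏ C(n_i, k_i) mod 7
Digit binomials (mod 7): C(3,2) = 3; C(4,3) = 4
Product: 3 × 4 = 12 ≡ 5 (mod 7)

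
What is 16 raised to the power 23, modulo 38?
4

Repeated squaring. Binary of 23 = 10111.
16^1 ≡ 16 (mod 38); 16^2 ≡ 28 (mod 38); 16^4 ≡ 24 (mod 38); 16^8 ≡ 6 (mod 38); 16^16 ≡ 36 (mod 38)
16^23 = 16^1 × 16^2 × 16^4 × 16^16 ≡ 4 (mod 38)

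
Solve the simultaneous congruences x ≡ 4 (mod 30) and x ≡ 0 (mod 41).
574

Using Chinese Remainder Theorem:
M = 30 × 41 = 1230
M1 = 41, M2 = 30
y1 = 41^(-1) mod 30 = 11
y2 = 30^(-1) mod 41 = 26
x = (4×41×11 + 0×30×26) mod 1230 = 574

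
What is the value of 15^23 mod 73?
20

Repeated squaring. Binary of 23 = 10111.
15^1 ≡ 15 (mod 73); 15^2 ≡ 6 (mod 73); 15^4 ≡ 36 (mod 73); 15^8 ≡ 55 (mod 73); 15^16 ≡ 32 (mod 73)
15^23 = 15^1 × 15^2 × 15^4 × 15^16 ≡ 20 (mod 73)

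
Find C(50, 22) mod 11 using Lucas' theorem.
6

Using Lucas' theorem:
Write n=50 and k=22 in base 11:
n in base 11: [4, 6]
k in base 11: [2, 0]
C(50,22) mod 11 = ∏ C(n_i, k_i) mod 11
Digit binomials (mod 11): C(4,2) = 6; C(6,0) = 1
Product: 6 × 1 = 6 ≡ 6 (mod 11)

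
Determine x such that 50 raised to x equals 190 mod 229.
43

Baby-step giant-step with step n = ⌈√229⌉ = 16.
Baby steps 50^j mod 229 (j:value) for j=0..15: 0:1, 1:50, 2:210, 3:195, 4:132, 5:188, 6:11, 7:92, 8:20, 9:84, 10:78, 11:7, 12:121, 13:96, 14:220, 15:8.
Giant-step multiplier: 50^(-16) ≡ 50^(228-16) = 50^212 ≡ 75 (mod 229).
Giant steps γ_i = 190·75^i mod 229: γ_0=190, γ_1=52, γ_2=7 (in table at j=11).
x = i·n + j = 2·16 + 11 = 43.
Check: 50^43 ≡ 190 (mod 229).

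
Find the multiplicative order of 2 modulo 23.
11

23 is prime, so ord(2) divides φ(23) = 22.
Divisors of 22: 1, 2, 11, 22.
Repeated squaring: 2^1 ≡ 2, 2^2 ≡ 4, 2^4 ≡ 16, 2^8 ≡ 3, 2^16 ≡ 9 (mod 23).
Test 2^d mod 23 for each divisor d in increasing order:
2^1 ≡ 2
2^2 ≡ 4
2^11 = 2^8·2^2·2^1 ≡ 1  ← first divisor giving 1
The order is 11.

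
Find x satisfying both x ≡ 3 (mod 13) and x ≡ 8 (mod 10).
68

Using Chinese Remainder Theorem:
M = 13 × 10 = 130
M1 = 10, M2 = 13
y1 = 10^(-1) mod 13 = 4
y2 = 13^(-1) mod 10 = 7
x = (3×10×4 + 8×13×7) mod 130 = 68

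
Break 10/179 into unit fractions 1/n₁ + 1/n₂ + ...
1/18 + 1/3222

Greedy algorithm:
10/179: ceiling(179/10) = 18, use 1/18
1/3222: ceiling(3222/1) = 3222, use 1/3222
Result: 10/179 = 1/18 + 1/3222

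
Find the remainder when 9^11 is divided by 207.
162

Repeated squaring. Binary of 11 = 1011.
9^1 ≡ 9 (mod 207); 9^2 ≡ 81 (mod 207); 9^4 ≡ 144 (mod 207); 9^8 ≡ 36 (mod 207)
9^11 = 9^1 × 9^2 × 9^8 ≡ 162 (mod 207)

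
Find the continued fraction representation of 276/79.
[3; 2, 39]

Euclidean algorithm steps:
276 = 3 × 79 + 39
79 = 2 × 39 + 1
39 = 39 × 1 + 0
Continued fraction: [3; 2, 39]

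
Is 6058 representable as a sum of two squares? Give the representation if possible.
27² + 73² (a=27, b=73)

Factorization: 6058 = 2 × 13 × 233
By Fermat: n is sum of two squares iff every prime p ≡ 3 (mod 4) appears to even power.
All primes ≡ 3 (mod 4) appear to even power.
Search a = 0, 1, 2, … for 6058 - a² a perfect square: first hit at a = 27: 6058 - 729 = 5329 = 73².
6058 = 27² + 73² = 729 + 5329 ✓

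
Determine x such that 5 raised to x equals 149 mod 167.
145

Baby-step giant-step with step n = ⌈√167⌉ = 13.
Baby steps 5^j mod 167 (j:value) for j=0..12: 0:1, 1:5, 2:25, 3:125, 4:124, 5:119, 6:94, 7:136, 8:12, 9:60, 10:133, 11:164, 12:152.
Giant-step multiplier: 5^(-13) ≡ 5^(166-13) = 5^153 ≡ 118 (mod 167).
Giant steps γ_i = 149·118^i mod 167: γ_0=149, γ_1=47, γ_2=35, γ_3=122, γ_4=34, γ_5=4, γ_6=138, γ_7=85, γ_8=10, γ_9=11, γ_10=129, γ_11=25 (in table at j=2).
x = i·n + j = 11·13 + 2 = 145.
Check: 5^145 ≡ 149 (mod 167).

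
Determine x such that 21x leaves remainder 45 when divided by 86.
x ≡ 39 (mod 86)

gcd(21, 86) = 1, which divides 45, so solutions exist.
Find 21^(-1) mod 86 by the extended Euclidean algorithm:
86 = 4 × 21 + 2  ⟹  2 = (1)·86 + (-4)·21
21 = 10 × 2 + 1  ⟹  1 = (-10)·86 + (41)·21
So (41)·21 ≡ 1 (mod 86), i.e. 21^(-1) ≡ 41 (mod 86).
x ≡ 41 × 45 = 1845 ≡ 39 (mod 86).
Check: 21 × 39 = 819 ≡ 45 (mod 86).
Unique solution: x ≡ 39 (mod 86)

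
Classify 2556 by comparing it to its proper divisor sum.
abundant

Proper divisors of 2556: sum = 1 + 2 + 3 + 4 + 6 + 9 + 12 + 18 + ... + 426 + 639 + 852 + 1278 (17 divisors) = 3996
Since 3996 > 2556, 2556 is abundant.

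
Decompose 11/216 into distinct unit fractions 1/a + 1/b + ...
1/20 + 1/1080

Greedy algorithm:
11/216: ceiling(216/11) = 20, use 1/20
1/1080: ceiling(1080/1) = 1080, use 1/1080
Result: 11/216 = 1/20 + 1/1080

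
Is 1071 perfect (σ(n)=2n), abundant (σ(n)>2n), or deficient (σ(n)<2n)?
deficient

Proper divisors of 1071: sum = 1 + 3 + 7 + 9 + 17 + 21 + 51 + 63 + 119 + 153 + 357 = 801
Since 801 < 1071, 1071 is deficient.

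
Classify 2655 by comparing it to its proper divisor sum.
deficient

Proper divisors of 2655: sum = 1 + 3 + 5 + 9 + 15 + 45 + 59 + 177 + 295 + 531 + 885 = 2025
Since 2025 < 2655, 2655 is deficient.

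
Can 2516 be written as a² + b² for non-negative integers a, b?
4² + 50² (a=4, b=50)

Factorization: 2516 = 2^2 × 17 × 37
By Fermat: n is sum of two squares iff every prime p ≡ 3 (mod 4) appears to even power.
All primes ≡ 3 (mod 4) appear to even power.
Search a = 0, 1, 2, … for 2516 - a² a perfect square: first hit at a = 4: 2516 - 16 = 2500 = 50².
2516 = 4² + 50² = 16 + 2500 ✓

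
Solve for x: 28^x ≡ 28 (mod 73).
1

Baby-step giant-step with step n = ⌈√73⌉ = 9.
Baby steps 28^j mod 73 (j:value) for j=0..8: 0:1, 1:28, 2:54, 3:52, 4:69, 5:34, 6:3, 7:11, 8:16.
h = 28 is already in the table at j=1, so x = 1.
Check: 28^1 ≡ 28 (mod 73).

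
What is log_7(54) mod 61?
31

Baby-step giant-step with step n = ⌈√61⌉ = 8.
Baby steps 7^j mod 61 (j:value) for j=0..7: 0:1, 1:7, 2:49, 3:38, 4:22, 5:32, 6:41, 7:43.
Giant-step multiplier: 7^(-8) ≡ 7^(60-8) = 7^52 ≡ 15 (mod 61).
Giant steps γ_i = 54·15^i mod 61: γ_0=54, γ_1=17, γ_2=11, γ_3=43 (in table at j=7).
x = i·n + j = 3·8 + 7 = 31.
Check: 7^31 ≡ 54 (mod 61).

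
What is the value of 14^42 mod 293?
250

Repeated squaring. Binary of 42 = 101010.
14^1 ≡ 14 (mod 293); 14^2 ≡ 196 (mod 293); 14^4 ≡ 33 (mod 293); 14^8 ≡ 210 (mod 293); 14^16 ≡ 150 (mod 293); 14^32 ≡ 232 (mod 293)
14^42 = 14^2 × 14^8 × 14^32 ≡ 250 (mod 293)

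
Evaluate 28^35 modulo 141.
34

Repeated squaring. Binary of 35 = 100011.
28^1 ≡ 28 (mod 141); 28^2 ≡ 79 (mod 141); 28^4 ≡ 37 (mod 141); 28^8 ≡ 100 (mod 141); 28^16 ≡ 130 (mod 141); 28^32 ≡ 121 (mod 141)
28^35 = 28^1 × 28^2 × 28^32 ≡ 34 (mod 141)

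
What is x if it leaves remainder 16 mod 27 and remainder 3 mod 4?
43

Using Chinese Remainder Theorem:
M = 27 × 4 = 108
M1 = 4, M2 = 27
y1 = 4^(-1) mod 27 = 7
y2 = 27^(-1) mod 4 = 3
x = (16×4×7 + 3×27×3) mod 108 = 43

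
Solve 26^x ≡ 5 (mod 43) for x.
41

Baby-step giant-step with step n = ⌈√43⌉ = 7.
Baby steps 26^j mod 43 (j:value) for j=0..6: 0:1, 1:26, 2:31, 3:32, 4:15, 5:3, 6:35.
Giant-step multiplier: 26^(-7) ≡ 26^(42-7) = 26^35 ≡ 37 (mod 43).
Giant steps γ_i = 5·37^i mod 43: γ_0=5, γ_1=13, γ_2=8, γ_3=38, γ_4=30, γ_5=35 (in table at j=6).
x = i·n + j = 5·7 + 6 = 41.
Check: 26^41 ≡ 5 (mod 43).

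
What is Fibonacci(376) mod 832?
235

Matrix identity: Q^n = [[F_(n+1), F_n], [F_n, F_(n-1)]] with Q = [[1,1],[1,0]].
n = 376 = 101111000₂. Square-and-multiply, entries mod 832:
Q^1 = [[1,1],[1,0]]
Q^2 = (Q^1)² = [[2,1],[1,1]]
Q^5 = (Q^2)²·Q = [[8,5],[5,3]]
Q^11 = (Q^5)²·Q = [[144,89],[89,55]]
Q^23 = (Q^11)²·Q = [[608,369],[369,239]]
Q^47 = (Q^23)²·Q = [[512,801],[801,543]]
Q^94 = (Q^47)² = [[193,575],[575,450]]
Q^188 = (Q^94)² = [[130,317],[317,645]]
Q^376 = (Q^188)² = [[77,235],[235,674]]
F_376 mod 832 = Q^376[0][1] = 235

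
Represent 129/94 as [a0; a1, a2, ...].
[1; 2, 1, 2, 5, 2]

Euclidean algorithm steps:
129 = 1 × 94 + 35
94 = 2 × 35 + 24
35 = 1 × 24 + 11
24 = 2 × 11 + 2
11 = 5 × 2 + 1
2 = 2 × 1 + 0
Continued fraction: [1; 2, 1, 2, 5, 2]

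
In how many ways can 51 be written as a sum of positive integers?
239943

p(n) counts ways to write n as a sum of positive integers (order ignored).
Euler's pentagonal recurrence: p(k) = p(k-1) + p(k-2) - p(k-5) - p(k-7) + p(k-12) + p(k-15) - ... (offsets j(3j∓1)/2, signs ++--, p(0)=1, p(<0)=0).
DP table for k = 0..50: p(0)=1, p(1)=1, p(2)=2, p(3)=3, p(4)=5, p(5)=7, p(6)=11, p(7)=15, p(8)=22, p(9)=30, p(10)=42, p(11)=56, p(12)=77, p(13)=101, p(14)=135, p(15)=176, p(16)=231, p(17)=297, p(18)=385, p(19)=490, p(20)=627, p(21)=792, p(22)=1002, p(23)=1255, p(24)=1575, p(25)=1958, p(26)=2436, p(27)=3010, p(28)=3718, p(29)=4565, p(30)=5604, p(31)=6842, p(32)=8349, p(33)=10143, p(34)=12310, p(35)=14883, p(36)=17977, p(37)=21637, p(38)=26015, p(39)=31185, p(40)=37338, p(41)=44583, p(42)=53174, p(43)=63261, p(44)=75175, p(45)=89134, p(46)=105558, p(47)=124754, p(48)=147273, p(49)=173525, p(50)=204226.
Final step: p(51) = p(50) + p(49) - p(46) - p(44) + p(39) + p(36) - p(29) - p(25) + p(16) + p(11) - p(0)
= 204226 + 173525 - 105558 - 75175 + 31185 + 17977 - 4565 - 1958 + 231 + 56 - 1
= 239943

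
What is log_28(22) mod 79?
60

Baby-step giant-step with step n = ⌈√79⌉ = 9.
Baby steps 28^j mod 79 (j:value) for j=0..8: 0:1, 1:28, 2:73, 3:69, 4:36, 5:60, 6:21, 7:35, 8:32.
Giant-step multiplier: 28^(-9) ≡ 28^(78-9) = 28^69 ≡ 41 (mod 79).
Giant steps γ_i = 22·41^i mod 79: γ_0=22, γ_1=33, γ_2=10, γ_3=15, γ_4=62, γ_5=14, γ_6=21 (in table at j=6).
x = i·n + j = 6·9 + 6 = 60.
Check: 28^60 ≡ 22 (mod 79).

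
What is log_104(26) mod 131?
69

Baby-step giant-step with step n = ⌈√131⌉ = 12.
Baby steps 104^j mod 131 (j:value) for j=0..11: 0:1, 1:104, 2:74, 3:98, 4:105, 5:47, 6:41, 7:72, 8:21, 9:88, 10:113, 11:93.
Giant-step multiplier: 104^(-12) ≡ 104^(130-12) = 104^118 ≡ 125 (mod 131).
Giant steps γ_i = 26·125^i mod 131: γ_0=26, γ_1=106, γ_2=19, γ_3=17, γ_4=29, γ_5=88 (in table at j=9).
x = i·n + j = 5·12 + 9 = 69.
Check: 104^69 ≡ 26 (mod 131).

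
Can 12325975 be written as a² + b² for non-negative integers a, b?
Not possible

Factorization: 12325975 = 5^2 × 79^3
By Fermat: n is sum of two squares iff every prime p ≡ 3 (mod 4) appears to even power.
Prime(s) ≡ 3 (mod 4) with odd exponent: [(79, 3)]
Therefore 12325975 cannot be expressed as a² + b².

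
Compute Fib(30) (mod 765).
485

Matrix identity: Q^n = [[F_(n+1), F_n], [F_n, F_(n-1)]] with Q = [[1,1],[1,0]].
n = 30 = 11110₂. Square-and-multiply, entries mod 765:
Q^1 = [[1,1],[1,0]]
Q^3 = (Q^1)²·Q = [[3,2],[2,1]]
Q^7 = (Q^3)²·Q = [[21,13],[13,8]]
Q^15 = (Q^7)²·Q = [[222,610],[610,377]]
Q^30 = (Q^15)² = [[634,485],[485,149]]
F_30 mod 765 = Q^30[0][1] = 485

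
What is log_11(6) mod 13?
11

Baby-step giant-step with step n = ⌈√13⌉ = 4.
Baby steps 11^j mod 13 (j:value) for j=0..3: 0:1, 1:11, 2:4, 3:5.
Giant-step multiplier: 11^(-4) ≡ 11^(12-4) = 11^8 ≡ 9 (mod 13).
Giant steps γ_i = 6·9^i mod 13: γ_0=6, γ_1=2, γ_2=5 (in table at j=3).
x = i·n + j = 2·4 + 3 = 11.
Check: 11^11 ≡ 6 (mod 13).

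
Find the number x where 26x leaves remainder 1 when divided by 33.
14

gcd(26, 33) = 1, so the inverse exists.
Extended Euclidean algorithm on (33, 26):
33 = 1 × 26 + 7  ⟹  7 = (1)·33 + (-1)·26
26 = 3 × 7 + 5  ⟹  5 = (-3)·33 + (4)·26
7 = 1 × 5 + 2  ⟹  2 = (4)·33 + (-5)·26
5 = 2 × 2 + 1  ⟹  1 = (-11)·33 + (14)·26
So (14)·26 ≡ 1 (mod 33), i.e. 26^(-1) ≡ 14 (mod 33).
Check: 26 × 14 = 364 ≡ 1 (mod 33)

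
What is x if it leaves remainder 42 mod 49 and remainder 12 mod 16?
140

Using Chinese Remainder Theorem:
M = 49 × 16 = 784
M1 = 16, M2 = 49
y1 = 16^(-1) mod 49 = 46
y2 = 49^(-1) mod 16 = 1
x = (42×16×46 + 12×49×1) mod 784 = 140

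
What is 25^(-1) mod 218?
157

gcd(25, 218) = 1, so the inverse exists.
Extended Euclidean algorithm on (218, 25):
218 = 8 × 25 + 18  ⟹  18 = (1)·218 + (-8)·25
25 = 1 × 18 + 7  ⟹  7 = (-1)·218 + (9)·25
18 = 2 × 7 + 4  ⟹  4 = (3)·218 + (-26)·25
7 = 1 × 4 + 3  ⟹  3 = (-4)·218 + (35)·25
4 = 1 × 3 + 1  ⟹  1 = (7)·218 + (-61)·25
So (-61)·25 ≡ 1 (mod 218), i.e. 25^(-1) ≡ -61 ≡ 157 (mod 218).
Check: 25 × 157 = 3925 ≡ 1 (mod 218)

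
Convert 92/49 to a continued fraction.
[1; 1, 7, 6]

Euclidean algorithm steps:
92 = 1 × 49 + 43
49 = 1 × 43 + 6
43 = 7 × 6 + 1
6 = 6 × 1 + 0
Continued fraction: [1; 1, 7, 6]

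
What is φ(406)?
168

406 = 2 × 7 × 29
φ(n) = n × ∏(1 - 1/p) for each prime p dividing n
φ(406) = 406 × (1 - 1/2) × (1 - 1/7) × (1 - 1/29) = 168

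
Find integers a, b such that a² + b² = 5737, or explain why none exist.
51² + 56² (a=51, b=56)

Factorization: 5737 = 5737
By Fermat: n is sum of two squares iff every prime p ≡ 3 (mod 4) appears to even power.
All primes ≡ 3 (mod 4) appear to even power.
Search a = 0, 1, 2, … for 5737 - a² a perfect square: first hit at a = 51: 5737 - 2601 = 3136 = 56².
5737 = 51² + 56² = 2601 + 3136 ✓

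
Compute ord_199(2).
99

199 is prime, so ord(2) divides φ(199) = 198.
Divisors of 198: 1, 2, 3, 6, 9, 11, 18, 22, 33, 66, 99, 198.
Repeated squaring: 2^1 ≡ 2, 2^2 ≡ 4, 2^4 ≡ 16, 2^8 ≡ 57, 2^16 ≡ 65, 2^32 ≡ 46, 2^64 ≡ 126, 2^128 ≡ 155 (mod 199).
Test 2^d mod 199 for each divisor d in increasing order:
2^1 ≡ 2
2^2 ≡ 4
2^3 = 2^2·2^1 ≡ 8
2^6 = 2^4·2^2 ≡ 64
2^9 = 2^8·2^1 ≡ 114
2^11 = 2^8·2^2·2^1 ≡ 58
2^18 = 2^16·2^2 ≡ 61
2^22 = 2^16·2^4·2^2 ≡ 180
2^33 = 2^32·2^1 ≡ 92
2^66 = 2^64·2^2 ≡ 106
2^99 = 2^64·2^32·2^2·2^1 ≡ 1  ← first divisor giving 1
The order is 99.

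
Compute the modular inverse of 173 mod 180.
77

gcd(173, 180) = 1, so the inverse exists.
Extended Euclidean algorithm on (180, 173):
180 = 1 × 173 + 7  ⟹  7 = (1)·180 + (-1)·173
173 = 24 × 7 + 5  ⟹  5 = (-24)·180 + (25)·173
7 = 1 × 5 + 2  ⟹  2 = (25)·180 + (-26)·173
5 = 2 × 2 + 1  ⟹  1 = (-74)·180 + (77)·173
So (77)·173 ≡ 1 (mod 180), i.e. 173^(-1) ≡ 77 (mod 180).
Check: 173 × 77 = 13321 ≡ 1 (mod 180)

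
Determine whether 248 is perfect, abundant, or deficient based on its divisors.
deficient

Proper divisors of 248: sum = 1 + 2 + 4 + 8 + 31 + 62 + 124 = 232
Since 232 < 248, 248 is deficient.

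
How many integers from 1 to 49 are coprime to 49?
42

49 = 7^2
φ(n) = n × ∏(1 - 1/p) for each prime p dividing n
φ(49) = 49 × (1 - 1/7) = 42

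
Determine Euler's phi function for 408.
128

408 = 2^3 × 3 × 17
φ(n) = n × ∏(1 - 1/p) for each prime p dividing n
φ(408) = 408 × (1 - 1/2) × (1 - 1/3) × (1 - 1/17) = 128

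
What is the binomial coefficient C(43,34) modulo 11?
10

Using Lucas' theorem:
Write n=43 and k=34 in base 11:
n in base 11: [3, 10]
k in base 11: [3, 1]
C(43,34) mod 11 = ∏ C(n_i, k_i) mod 11
Digit binomials (mod 11): C(3,3) = 1; C(10,1) = 10
Product: 1 × 10 = 10 ≡ 10 (mod 11)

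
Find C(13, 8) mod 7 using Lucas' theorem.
6

Using Lucas' theorem:
Write n=13 and k=8 in base 7:
n in base 7: [1, 6]
k in base 7: [1, 1]
C(13,8) mod 7 = ∏ C(n_i, k_i) mod 7
Digit binomials (mod 7): C(1,1) = 1; C(6,1) = 6
Product: 1 × 6 = 6 ≡ 6 (mod 7)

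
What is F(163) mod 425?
67

Matrix identity: Q^n = [[F_(n+1), F_n], [F_n, F_(n-1)]] with Q = [[1,1],[1,0]].
n = 163 = 10100011₂. Square-and-multiply, entries mod 425:
Q^1 = [[1,1],[1,0]]
Q^2 = (Q^1)² = [[2,1],[1,1]]
Q^5 = (Q^2)²·Q = [[8,5],[5,3]]
Q^10 = (Q^5)² = [[89,55],[55,34]]
Q^20 = (Q^10)² = [[321,390],[390,356]]
Q^40 = (Q^20)² = [[141,105],[105,36]]
Q^81 = (Q^40)²·Q = [[191,306],[306,310]]
Q^163 = (Q^81)²·Q = [[373,67],[67,306]]
F_163 mod 425 = Q^163[0][1] = 67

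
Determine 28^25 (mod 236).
108

Repeated squaring. Binary of 25 = 11001.
28^1 ≡ 28 (mod 236); 28^2 ≡ 76 (mod 236); 28^4 ≡ 112 (mod 236); 28^8 ≡ 36 (mod 236); 28^16 ≡ 116 (mod 236)
28^25 = 28^1 × 28^8 × 28^16 ≡ 108 (mod 236)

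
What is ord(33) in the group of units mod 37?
9

37 is prime, so ord(33) divides φ(37) = 36.
Divisors of 36: 1, 2, 3, 4, 6, 9, 12, 18, 36.
Repeated squaring: 33^1 ≡ 33, 33^2 ≡ 16, 33^4 ≡ 34, 33^8 ≡ 9, 33^16 ≡ 7, 33^32 ≡ 12 (mod 37).
Test 33^d mod 37 for each divisor d in increasing order:
33^1 ≡ 33
33^2 ≡ 16
33^3 = 33^2·33^1 ≡ 10
33^4 ≡ 34
33^6 = 33^4·33^2 ≡ 26
33^9 = 33^8·33^1 ≡ 1  ← first divisor giving 1
The order is 9.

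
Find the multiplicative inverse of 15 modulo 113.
98

gcd(15, 113) = 1, so the inverse exists.
Extended Euclidean algorithm on (113, 15):
113 = 7 × 15 + 8  ⟹  8 = (1)·113 + (-7)·15
15 = 1 × 8 + 7  ⟹  7 = (-1)·113 + (8)·15
8 = 1 × 7 + 1  ⟹  1 = (2)·113 + (-15)·15
So (-15)·15 ≡ 1 (mod 113), i.e. 15^(-1) ≡ -15 ≡ 98 (mod 113).
Check: 15 × 98 = 1470 ≡ 1 (mod 113)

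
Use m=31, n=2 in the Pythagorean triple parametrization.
(957, 124, 965)

Euclid's formula: a = m² - n², b = 2mn, c = m² + n²
m = 31, n = 2
a = 31² - 2² = 961 - 4 = 957
b = 2 × 31 × 2 = 124
c = 31² + 2² = 961 + 4 = 965
Verification: 957² + 124² = 915849 + 15376 = 931225 = 965² ✓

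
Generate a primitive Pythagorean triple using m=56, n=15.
(2911, 1680, 3361)

Euclid's formula: a = m² - n², b = 2mn, c = m² + n²
m = 56, n = 15
a = 56² - 15² = 3136 - 225 = 2911
b = 2 × 56 × 15 = 1680
c = 56² + 15² = 3136 + 225 = 3361
Verification: 2911² + 1680² = 8473921 + 2822400 = 11296321 = 3361² ✓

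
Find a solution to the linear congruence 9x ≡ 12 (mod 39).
x ≡ 10 (mod 13)

gcd(9, 39) = 3, which divides 12, so solutions exist.
Divide through by 3: 3x ≡ 4 (mod 13).
Find 3^(-1) mod 13 by the extended Euclidean algorithm:
13 = 4 × 3 + 1  ⟹  1 = (1)·13 + (-4)·3
So (-4)·3 ≡ 1 (mod 13), i.e. 3^(-1) ≡ -4 ≡ 9 (mod 13).
x ≡ 9 × 4 = 36 ≡ 10 (mod 13).
Check: 9 × 10 = 90 ≡ 12 (mod 39).
x ≡ 10 (mod 13), giving 3 solutions mod 39.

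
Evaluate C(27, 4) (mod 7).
1

Using Lucas' theorem:
Write n=27 and k=4 in base 7:
n in base 7: [3, 6]
k in base 7: [0, 4]
C(27,4) mod 7 = ∏ C(n_i, k_i) mod 7
Digit binomials (mod 7): C(3,0) = 1; C(6,4) = 15 ≡ 1
Product: 1 × 1 = 1 ≡ 1 (mod 7)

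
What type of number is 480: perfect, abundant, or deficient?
abundant

Proper divisors of 480: sum = 1 + 2 + 3 + 4 + 5 + 6 + 8 + 10 + ... + 96 + 120 + 160 + 240 (23 divisors) = 1032
Since 1032 > 480, 480 is abundant.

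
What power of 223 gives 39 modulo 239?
183

Baby-step giant-step with step n = ⌈√239⌉ = 16.
Baby steps 223^j mod 239 (j:value) for j=0..15: 0:1, 1:223, 2:17, 3:206, 4:50, 5:156, 6:133, 7:23, 8:110, 9:152, 10:197, 11:194, 12:3, 13:191, 14:51, 15:140.
Giant-step multiplier: 223^(-16) ≡ 223^(238-16) = 223^222 ≡ 145 (mod 239).
Giant steps γ_i = 39·145^i mod 239: γ_0=39, γ_1=158, γ_2=205, γ_3=89, γ_4=238, γ_5=94, γ_6=7, γ_7=59, γ_8=190, γ_9=65, γ_10=104, γ_11=23 (in table at j=7).
x = i·n + j = 11·16 + 7 = 183.
Check: 223^183 ≡ 39 (mod 239).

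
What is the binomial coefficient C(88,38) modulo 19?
6

Using Lucas' theorem:
Write n=88 and k=38 in base 19:
n in base 19: [4, 12]
k in base 19: [2, 0]
C(88,38) mod 19 = ∏ C(n_i, k_i) mod 19
Digit binomials (mod 19): C(4,2) = 6; C(12,0) = 1
Product: 6 × 1 = 6 ≡ 6 (mod 19)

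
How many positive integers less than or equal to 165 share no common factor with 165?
80

165 = 3 × 5 × 11
φ(n) = n × ∏(1 - 1/p) for each prime p dividing n
φ(165) = 165 × (1 - 1/3) × (1 - 1/5) × (1 - 1/11) = 80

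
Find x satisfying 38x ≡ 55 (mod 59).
x ≡ 3 (mod 59)

gcd(38, 59) = 1, which divides 55, so solutions exist.
Find 38^(-1) mod 59 by the extended Euclidean algorithm:
59 = 1 × 38 + 21  ⟹  21 = (1)·59 + (-1)·38
38 = 1 × 21 + 17  ⟹  17 = (-1)·59 + (2)·38
21 = 1 × 17 + 4  ⟹  4 = (2)·59 + (-3)·38
17 = 4 × 4 + 1  ⟹  1 = (-9)·59 + (14)·38
So (14)·38 ≡ 1 (mod 59), i.e. 38^(-1) ≡ 14 (mod 59).
x ≡ 14 × 55 = 770 ≡ 3 (mod 59).
Check: 38 × 3 = 114 ≡ 55 (mod 59).
Unique solution: x ≡ 3 (mod 59)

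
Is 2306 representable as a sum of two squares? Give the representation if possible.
25² + 41² (a=25, b=41)

Factorization: 2306 = 2 × 1153
By Fermat: n is sum of two squares iff every prime p ≡ 3 (mod 4) appears to even power.
All primes ≡ 3 (mod 4) appear to even power.
Search a = 0, 1, 2, … for 2306 - a² a perfect square: first hit at a = 25: 2306 - 625 = 1681 = 41².
2306 = 25² + 41² = 625 + 1681 ✓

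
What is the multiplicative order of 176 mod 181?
30

181 is prime, so ord(176) divides φ(181) = 180.
Divisors of 180: 1, 2, 3, 4, 5, 6, 9, 10, 12, 15, 18, 20, 30, 36, 45, 60, 90, 180.
Repeated squaring: 176^1 ≡ 176, 176^2 ≡ 25, 176^4 ≡ 82, 176^8 ≡ 27, 176^16 ≡ 5, 176^32 ≡ 25, 176^64 ≡ 82, 176^128 ≡ 27 (mod 181).
Test 176^d mod 181 for each divisor d in increasing order:
176^1 ≡ 176
176^2 ≡ 25
176^3 = 176^2·176^1 ≡ 56
176^4 ≡ 82
176^5 = 176^4·176^1 ≡ 133
176^6 = 176^4·176^2 ≡ 59
176^9 = 176^8·176^1 ≡ 46
176^10 = 176^8·176^2 ≡ 132
176^12 = 176^8·176^4 ≡ 42
176^15 = 176^8·176^4·176^2·176^1 ≡ 180
176^18 = 176^16·176^2 ≡ 125
176^20 = 176^16·176^4 ≡ 48
176^30 = 176^16·176^8·176^4·176^2 ≡ 1  ← first divisor giving 1
The order is 30.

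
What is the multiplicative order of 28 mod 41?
40

41 is prime, so ord(28) divides φ(41) = 40.
Divisors of 40: 1, 2, 4, 5, 8, 10, 20, 40.
Repeated squaring: 28^1 ≡ 28, 28^2 ≡ 5, 28^4 ≡ 25, 28^8 ≡ 10, 28^16 ≡ 18, 28^32 ≡ 37 (mod 41).
Test 28^d mod 41 for each divisor d in increasing order:
28^1 ≡ 28
28^2 ≡ 5
28^4 ≡ 25
28^5 = 28^4·28^1 ≡ 3
28^8 ≡ 10
28^10 = 28^8·28^2 ≡ 9
28^20 = 28^16·28^4 ≡ 40
28^40 = 28^32·28^8 ≡ 1  ← first divisor giving 1
The order is 40.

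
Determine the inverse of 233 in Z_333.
323

gcd(233, 333) = 1, so the inverse exists.
Extended Euclidean algorithm on (333, 233):
333 = 1 × 233 + 100  ⟹  100 = (1)·333 + (-1)·233
233 = 2 × 100 + 33  ⟹  33 = (-2)·333 + (3)·233
100 = 3 × 33 + 1  ⟹  1 = (7)·333 + (-10)·233
So (-10)·233 ≡ 1 (mod 333), i.e. 233^(-1) ≡ -10 ≡ 323 (mod 333).
Check: 233 × 323 = 75259 ≡ 1 (mod 333)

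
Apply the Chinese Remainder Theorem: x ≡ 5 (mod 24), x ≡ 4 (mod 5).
29

Using Chinese Remainder Theorem:
M = 24 × 5 = 120
M1 = 5, M2 = 24
y1 = 5^(-1) mod 24 = 5
y2 = 24^(-1) mod 5 = 4
x = (5×5×5 + 4×24×4) mod 120 = 29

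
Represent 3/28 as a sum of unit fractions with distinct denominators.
1/10 + 1/140

Greedy algorithm:
3/28: ceiling(28/3) = 10, use 1/10
1/140: ceiling(140/1) = 140, use 1/140
Result: 3/28 = 1/10 + 1/140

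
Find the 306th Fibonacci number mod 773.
727

Matrix identity: Q^n = [[F_(n+1), F_n], [F_n, F_(n-1)]] with Q = [[1,1],[1,0]].
n = 306 = 100110010₂. Square-and-multiply, entries mod 773:
Q^1 = [[1,1],[1,0]]
Q^2 = (Q^1)² = [[2,1],[1,1]]
Q^4 = (Q^2)² = [[5,3],[3,2]]
Q^9 = (Q^4)²·Q = [[55,34],[34,21]]
Q^19 = (Q^9)²·Q = [[581,316],[316,265]]
Q^38 = (Q^19)² = [[672,651],[651,21]]
Q^76 = (Q^38)² = [[349,484],[484,638]]
Q^153 = (Q^76)²·Q = [[471,477],[477,767]]
Q^306 = (Q^153)² = [[257,727],[727,303]]
F_306 mod 773 = Q^306[0][1] = 727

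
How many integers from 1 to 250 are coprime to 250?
100

250 = 2 × 5^3
φ(n) = n × ∏(1 - 1/p) for each prime p dividing n
φ(250) = 250 × (1 - 1/2) × (1 - 1/5) = 100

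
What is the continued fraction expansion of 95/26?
[3; 1, 1, 1, 8]

Euclidean algorithm steps:
95 = 3 × 26 + 17
26 = 1 × 17 + 9
17 = 1 × 9 + 8
9 = 1 × 8 + 1
8 = 8 × 1 + 0
Continued fraction: [3; 1, 1, 1, 8]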